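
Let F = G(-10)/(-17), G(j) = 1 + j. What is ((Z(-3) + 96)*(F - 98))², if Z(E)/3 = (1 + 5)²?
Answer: 395373456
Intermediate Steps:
F = 9/17 (F = (1 - 10)/(-17) = -9*(-1/17) = 9/17 ≈ 0.52941)
Z(E) = 108 (Z(E) = 3*(1 + 5)² = 3*6² = 3*36 = 108)
((Z(-3) + 96)*(F - 98))² = ((108 + 96)*(9/17 - 98))² = (204*(-1657/17))² = (-19884)² = 395373456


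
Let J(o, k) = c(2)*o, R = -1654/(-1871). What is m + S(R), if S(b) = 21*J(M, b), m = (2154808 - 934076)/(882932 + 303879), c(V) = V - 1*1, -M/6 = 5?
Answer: -746470198/1186811 ≈ -628.97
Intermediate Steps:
M = -30 (M = -6*5 = -30)
c(V) = -1 + V (c(V) = V - 1 = -1 + V)
R = 1654/1871 (R = -1654*(-1/1871) = 1654/1871 ≈ 0.88402)
J(o, k) = o (J(o, k) = (-1 + 2)*o = 1*o = o)
m = 1220732/1186811 ≈ 1.0286
S(b) = -630 (S(b) = 21*(-30) = -630)
m + S(R) = 1220732/1186811 - 630 = -746470198/1186811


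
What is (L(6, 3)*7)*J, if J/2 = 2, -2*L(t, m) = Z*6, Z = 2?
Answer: -168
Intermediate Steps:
L(t, m) = -6
J = 4 (J = 2*2 = 4)
(L(6, 3)*7)*J = -6*7*4 = -42*4 = -168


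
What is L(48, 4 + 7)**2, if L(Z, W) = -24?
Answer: 576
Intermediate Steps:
L(48, 4 + 7)**2 = (-24)**2 = 576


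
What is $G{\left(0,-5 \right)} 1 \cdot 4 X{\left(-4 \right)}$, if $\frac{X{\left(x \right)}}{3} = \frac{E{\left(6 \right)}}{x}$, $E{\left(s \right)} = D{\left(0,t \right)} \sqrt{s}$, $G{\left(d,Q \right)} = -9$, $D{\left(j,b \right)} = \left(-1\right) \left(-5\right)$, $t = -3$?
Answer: $135 \sqrt{6} \approx 330.68$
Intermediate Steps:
$D{\left(j,b \right)} = 5$
$E{\left(s \right)} = 5 \sqrt{s}$
$X{\left(x \right)} = \frac{15 \sqrt{6}}{x}$ ($X{\left(x \right)} = 3 \frac{5 \sqrt{6}}{x} = \frac{15 \sqrt{6}}{x}$)
$G{\left(0,-5 \right)} 1 \cdot 4 X{\left(-4 \right)} = - 9 \cdot 1 \cdot 4 \frac{15 \sqrt{6}}{-4} = - 9 \cdot 4 \cdot 15 \sqrt{6} \left(- \frac{1}{4}\right) = - 9 \cdot 4 \left(- \frac{15 \sqrt{6}}{4}\right) = - 9 \left(- 15 \sqrt{6}\right) = 135 \sqrt{6}$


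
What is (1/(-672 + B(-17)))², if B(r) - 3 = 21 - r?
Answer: 1/398161 ≈ 2.5115e-6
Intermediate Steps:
B(r) = 24 - r (B(r) = 3 + (21 - r) = 24 - r)
(1/(-672 + B(-17)))² = (1/(-672 + (24 - 1*(-17))))² = (1/(-672 + (24 + 17)))² = (1/(-672 + 41))² = (1/(-631))² = (-1/631)² = 1/398161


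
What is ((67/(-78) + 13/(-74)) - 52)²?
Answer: 5856687841/2082249 ≈ 2812.7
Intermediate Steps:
((67/(-78) + 13/(-74)) - 52)² = ((67*(-1/78) + 13*(-1/74)) - 52)² = ((-67/78 - 13/74) - 52)² = (-1493/1443 - 52)² = (-76529/1443)² = 5856687841/2082249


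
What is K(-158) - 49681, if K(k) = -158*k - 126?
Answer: -24843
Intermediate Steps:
K(k) = -126 - 158*k
K(-158) - 49681 = (-126 - 158*(-158)) - 49681 = (-126 + 24964) - 49681 = 24838 - 49681 = -24843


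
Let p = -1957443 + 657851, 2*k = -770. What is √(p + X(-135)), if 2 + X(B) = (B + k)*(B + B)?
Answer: I*√1159194 ≈ 1076.7*I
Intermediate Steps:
k = -385 (k = (½)*(-770) = -385)
p = -1299592
X(B) = -2 + 2*B*(-385 + B) (X(B) = -2 + (B - 385)*(B + B) = -2 + (-385 + B)*(2*B) = -2 + 2*B*(-385 + B))
√(p + X(-135)) = √(-1299592 + (-2 - 770*(-135) + 2*(-135)²)) = √(-1299592 + (-2 + 103950 + 2*18225)) = √(-1299592 + (-2 + 103950 + 36450)) = √(-1299592 + 140398) = √(-1159194) = I*√1159194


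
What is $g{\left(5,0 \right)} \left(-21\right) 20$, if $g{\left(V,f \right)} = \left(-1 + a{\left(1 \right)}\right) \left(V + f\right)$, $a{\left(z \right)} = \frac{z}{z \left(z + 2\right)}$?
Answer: $1400$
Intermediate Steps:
$a{\left(z \right)} = \frac{1}{2 + z}$ ($a{\left(z \right)} = \frac{z}{z \left(2 + z\right)} = z \frac{1}{z \left(2 + z\right)} = \frac{1}{2 + z}$)
$g{\left(V,f \right)} = - \frac{2 V}{3} - \frac{2 f}{3}$ ($g{\left(V,f \right)} = \left(-1 + \frac{1}{2 + 1}\right) \left(V + f\right) = \left(-1 + \frac{1}{3}\right) \left(V + f\right) = - \frac{2 \left(V + f\right)}{3} = - \frac{2 V}{3} - \frac{2 f}{3}$)
$g{\left(5,0 \right)} \left(-21\right) 20 = \left(\left(- \frac{2}{3}\right) 5 - 0\right) \left(-21\right) 20 = \left(- \frac{10}{3} + 0\right) \left(-21\right) 20 = \left(- \frac{10}{3}\right) \left(-21\right) 20 = 70 \cdot 20 = 1400$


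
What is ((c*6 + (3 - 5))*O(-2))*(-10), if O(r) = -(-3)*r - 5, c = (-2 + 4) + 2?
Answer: 2420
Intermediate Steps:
c = 4 (c = 2 + 2 = 4)
O(r) = -5 + 3*r (O(r) = 3*r - 5 = -5 + 3*r)
((c*6 + (3 - 5))*O(-2))*(-10) = ((4*6 + (3 - 5))*(-5 + 3*(-2)))*(-10) = ((24 - 2)*(-5 - 6))*(-10) = (22*(-11))*(-10) = -242*(-10) = 2420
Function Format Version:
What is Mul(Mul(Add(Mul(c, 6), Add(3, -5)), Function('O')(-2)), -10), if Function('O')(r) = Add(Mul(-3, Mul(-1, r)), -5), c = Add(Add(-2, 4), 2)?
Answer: 2420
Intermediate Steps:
c = 4 (c = Add(2, 2) = 4)
Function('O')(r) = Add(-5, Mul(3, r)) (Function('O')(r) = Add(Mul(3, r), -5) = Add(-5, Mul(3, r)))
Mul(Mul(Add(Mul(c, 6), Add(3, -5)), Function('O')(-2)), -10) = Mul(Mul(Add(Mul(4, 6), Add(3, -5)), Add(-5, Mul(3, -2))), -10) = Mul(Mul(Add(24, -2), Add(-5, -6)), -10) = Mul(Mul(22, -11), -10) = Mul(-242, -10) = 2420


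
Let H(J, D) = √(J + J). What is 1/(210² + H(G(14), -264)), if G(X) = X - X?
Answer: 1/44100 ≈ 2.2676e-5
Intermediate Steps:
G(X) = 0
H(J, D) = √2*√J (H(J, D) = √(2*J) = √2*√J)
1/(210² + H(G(14), -264)) = 1/(210² + √2*√0) = 1/(44100 + √2*0) = 1/(44100 + 0) = 1/44100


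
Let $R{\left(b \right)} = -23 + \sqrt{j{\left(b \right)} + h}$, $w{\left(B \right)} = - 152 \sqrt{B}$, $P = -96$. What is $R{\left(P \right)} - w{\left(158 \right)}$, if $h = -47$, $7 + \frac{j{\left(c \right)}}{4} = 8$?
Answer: $-23 + 152 \sqrt{158} + i \sqrt{43} \approx 1887.6 + 6.5574 i$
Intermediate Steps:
$j{\left(c \right)} = 4$ ($j{\left(c \right)} = -28 + 4 \cdot 8 = -28 + 32 = 4$)
$R{\left(b \right)} = -23 + i \sqrt{43}$ ($R{\left(b \right)} = -23 + \sqrt{4 - 47} = -23 + \sqrt{-43} = -23 + i \sqrt{43}$)
$R{\left(P \right)} - w{\left(158 \right)} = \left(-23 + i \sqrt{43}\right) - - 152 \sqrt{158} = \left(-23 + i \sqrt{43}\right) + 152 \sqrt{158} = -23 + 152 \sqrt{158} + i \sqrt{43}$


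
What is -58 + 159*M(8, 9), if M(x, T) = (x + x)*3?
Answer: 7574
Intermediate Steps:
M(x, T) = 6*x (M(x, T) = (2*x)*3 = 6*x)
-58 + 159*M(8, 9) = -58 + 159*(6*8) = -58 + 159*48 = -58 + 7632 = 7574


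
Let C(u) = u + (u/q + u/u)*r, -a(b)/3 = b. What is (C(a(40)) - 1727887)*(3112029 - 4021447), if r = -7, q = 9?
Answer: 4714206470516/3 ≈ 1.5714e+12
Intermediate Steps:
a(b) = -3*b
C(u) = -7 + 2*u/9 (C(u) = u + (u/9 + u/u)*(-7) = u + (u*(⅑) + 1)*(-7) = u + (u/9 + 1)*(-7) = u + (1 + u/9)*(-7) = u + (-7 - 7*u/9) = -7 + 2*u/9)
(C(a(40)) - 1727887)*(3112029 - 4021447) = ((-7 + 2*(-3*40)/9) - 1727887)*(3112029 - 4021447) = ((-7 + (2/9)*(-120)) - 1727887)*(-909418) = ((-7 - 80/3) - 1727887)*(-909418) = (-101/3 - 1727887)*(-909418) = -5183762/3*(-909418) = 4714206470516/3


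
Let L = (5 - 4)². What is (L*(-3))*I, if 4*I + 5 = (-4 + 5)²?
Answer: 3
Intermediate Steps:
L = 1 (L = 1² = 1)
I = -1 (I = -5/4 + (-4 + 5)²/4 = -5/4 + (¼)*1² = -5/4 + (¼)*1 = -5/4 + ¼ = -1)
(L*(-3))*I = (1*(-3))*(-1) = -3*(-1) = 3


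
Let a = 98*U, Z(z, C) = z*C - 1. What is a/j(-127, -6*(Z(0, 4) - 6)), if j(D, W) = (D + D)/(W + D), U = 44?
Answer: 183260/127 ≈ 1443.0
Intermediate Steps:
Z(z, C) = -1 + C*z (Z(z, C) = C*z - 1 = -1 + C*z)
j(D, W) = 2*D/(D + W) (j(D, W) = (2*D)/(D + W) = 2*D/(D + W))
a = 4312 (a = 98*44 = 4312)
a/j(-127, -6*(Z(0, 4) - 6)) = 4312/((2*(-127)/(-127 - 6*((-1 + 4*0) - 6)))) = 4312/((2*(-127)/(-127 - 6*((-1 + 0) - 6)))) = 4312/((2*(-127)/(-127 - 6*(-1 - 6)))) = 4312/((2*(-127)/(-127 - 6*(-7)))) = 4312/((2*(-127)/(-127 + 42))) = 4312/((2*(-127)/(-85))) = 4312/((2*(-127)*(-1/85))) = 4312/(254/85) = 4312*(85/254) = 183260/127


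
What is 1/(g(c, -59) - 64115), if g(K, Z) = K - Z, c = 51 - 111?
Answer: -1/64116 ≈ -1.5597e-5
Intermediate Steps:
c = -60
1/(g(c, -59) - 64115) = 1/((-60 - 1*(-59)) - 64115) = 1/((-60 + 59) - 64115) = 1/(-1 - 64115) = 1/(-64116) = -1/64116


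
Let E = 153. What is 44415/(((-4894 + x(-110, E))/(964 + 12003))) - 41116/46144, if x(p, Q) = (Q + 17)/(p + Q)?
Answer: -17855671329533/151606112 ≈ -1.1778e+5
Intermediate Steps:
x(p, Q) = (17 + Q)/(Q + p)
44415/(((-4894 + x(-110, E))/(964 + 12003))) - 41116/46144 = 44415/(((-4894 + (17 + 153)/(153 - 110))/(964 + 12003))) - 41116/46144 = 44415/(((-4894 + 170/43)/12967)) - 41116*1/46144 = 44415/(((-4894 + (1/43)*170)*(1/12967))) - 10279/11536 = 44415/(((-4894 + 170/43)*(1/12967))) - 10279/11536 = 44415/((-210272/43*1/12967)) - 10279/11536 = 44415/(-210272/557581) - 10279/11536 = 44415*(-557581/210272) - 10279/11536 = -24764960115/210272 - 10279/11536 = -17855671329533/151606112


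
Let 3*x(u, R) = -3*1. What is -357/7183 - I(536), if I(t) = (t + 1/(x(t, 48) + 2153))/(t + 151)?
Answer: -12828521/15457816 ≈ -0.82991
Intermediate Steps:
x(u, R) = -1 (x(u, R) = (-3*1)/3 = (⅓)*(-3) = -1)
I(t) = (1/2152 + t)/(151 + t) (I(t) = (t + 1/(-1 + 2153))/(t + 151) = (t + 1/2152)/(151 + t) = (1/2152 + t)/(151 + t))
-357/7183 - I(536) = -357/7183 - (1/2152 + 536)/(151 + 536) = -357*1/7183 - 1153473/(687*2152) = -357/7183 - 1153473/(687*2152) = -357/7183 - 1*1679/2152 = -357/7183 - 1679/2152 = -12828521/15457816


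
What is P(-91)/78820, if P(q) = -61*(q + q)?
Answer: 793/5630 ≈ 0.14085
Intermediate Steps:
P(q) = -122*q
P(-91)/78820 = -122*(-91)/78820 = 11102*(1/78820) = 793/5630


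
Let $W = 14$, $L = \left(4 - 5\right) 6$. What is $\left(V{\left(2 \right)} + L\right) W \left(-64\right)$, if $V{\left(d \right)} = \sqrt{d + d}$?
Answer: $3584$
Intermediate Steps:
$L = -6$ ($L = \left(-1\right) 6 = -6$)
$V{\left(d \right)} = \sqrt{2} \sqrt{d}$ ($V{\left(d \right)} = \sqrt{2 d} = \sqrt{2} \sqrt{d}$)
$\left(V{\left(2 \right)} + L\right) W \left(-64\right) = \left(\sqrt{2} \sqrt{2} - 6\right) 14 \left(-64\right) = \left(2 - 6\right) 14 \left(-64\right) = \left(-4\right) 14 \left(-64\right) = \left(-56\right) \left(-64\right) = 3584$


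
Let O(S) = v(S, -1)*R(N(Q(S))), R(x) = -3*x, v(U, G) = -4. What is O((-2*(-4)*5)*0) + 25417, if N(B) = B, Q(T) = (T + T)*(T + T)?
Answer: 25417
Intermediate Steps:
Q(T) = 4*T² (Q(T) = (2*T)*(2*T) = 4*T²)
O(S) = 48*S² (O(S) = -(-12)*4*S² = -(-48)*S² = 48*S²)
O((-2*(-4)*5)*0) + 25417 = 48*((-2*(-4)*5)*0)² + 25417 = 48*((8*5)*0)² + 25417 = 48*(40*0)² + 25417 = 48*0² + 25417 = 48*0 + 25417 = 0 + 25417 = 25417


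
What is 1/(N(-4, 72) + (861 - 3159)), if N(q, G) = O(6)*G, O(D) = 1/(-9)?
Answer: -1/2306 ≈ -0.00043365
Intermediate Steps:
O(D) = -⅑
N(q, G) = -G/9
1/(N(-4, 72) + (861 - 3159)) = 1/(-⅑*72 + (861 - 3159)) = 1/(-8 - 2298) = 1/(-2306) = -1/2306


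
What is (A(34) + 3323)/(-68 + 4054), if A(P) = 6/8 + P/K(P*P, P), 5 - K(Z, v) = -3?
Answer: 1664/1993 ≈ 0.83492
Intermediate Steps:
K(Z, v) = 8 (K(Z, v) = 5 - 1*(-3) = 5 + 3 = 8)
A(P) = ¾ + P/8 (A(P) = 6/8 + P/8 = 6*(⅛) + P*(⅛) = ¾ + P/8)
(A(34) + 3323)/(-68 + 4054) = ((¾ + (⅛)*34) + 3323)/(-68 + 4054) = ((¾ + 17/4) + 3323)/3986 = (5 + 3323)*(1/3986) = 3328*(1/3986) = 1664/1993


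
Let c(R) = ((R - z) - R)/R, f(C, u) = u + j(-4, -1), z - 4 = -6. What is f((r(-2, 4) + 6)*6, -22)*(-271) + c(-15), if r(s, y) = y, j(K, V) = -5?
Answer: 109753/15 ≈ 7316.9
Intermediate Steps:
z = -2 (z = 4 - 6 = -2)
f(C, u) = -5 + u (f(C, u) = u - 5 = -5 + u)
c(R) = 2/R (c(R) = ((R - 1*(-2)) - R)/R = ((R + 2) - R)/R = ((2 + R) - R)/R = 2/R)
f((r(-2, 4) + 6)*6, -22)*(-271) + c(-15) = (-5 - 22)*(-271) + 2/(-15) = -27*(-271) + 2*(-1/15) = 7317 - 2/15 = 109753/15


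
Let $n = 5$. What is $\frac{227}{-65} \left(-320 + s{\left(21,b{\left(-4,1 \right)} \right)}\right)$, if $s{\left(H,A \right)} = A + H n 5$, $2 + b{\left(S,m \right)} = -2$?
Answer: $- \frac{45627}{65} \approx -701.95$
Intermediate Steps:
$b{\left(S,m \right)} = -4$ ($b{\left(S,m \right)} = -2 - 2 = -4$)
$s{\left(H,A \right)} = A + 25 H$ ($s{\left(H,A \right)} = A + H 5 \cdot 5 = A + 5 H 5 = A + 25 H$)
$\frac{227}{-65} \left(-320 + s{\left(21,b{\left(-4,1 \right)} \right)}\right) = \frac{227}{-65} \left(-320 + \left(-4 + 25 \cdot 21\right)\right) = 227 \left(- \frac{1}{65}\right) \left(-320 + \left(-4 + 525\right)\right) = - \frac{227 \left(-320 + 521\right)}{65} = \left(- \frac{227}{65}\right) 201 = - \frac{45627}{65}$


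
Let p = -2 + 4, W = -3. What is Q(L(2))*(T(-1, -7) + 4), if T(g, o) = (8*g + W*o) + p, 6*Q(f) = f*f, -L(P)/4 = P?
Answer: 608/3 ≈ 202.67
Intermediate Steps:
L(P) = -4*P
Q(f) = f**2/6 (Q(f) = (f*f)/6 = f**2/6)
p = 2
T(g, o) = 2 - 3*o + 8*g (T(g, o) = (8*g - 3*o) + 2 = (-3*o + 8*g) + 2 = 2 - 3*o + 8*g)
Q(L(2))*(T(-1, -7) + 4) = ((-4*2)**2/6)*((2 - 3*(-7) + 8*(-1)) + 4) = ((1/6)*(-8)**2)*((2 + 21 - 8) + 4) = ((1/6)*64)*(15 + 4) = (32/3)*19 = 608/3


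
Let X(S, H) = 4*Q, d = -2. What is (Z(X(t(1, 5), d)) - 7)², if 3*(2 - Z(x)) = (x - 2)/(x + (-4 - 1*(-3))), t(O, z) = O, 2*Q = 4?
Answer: 1369/49 ≈ 27.939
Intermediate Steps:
Q = 2 (Q = (½)*4 = 2)
X(S, H) = 8 (X(S, H) = 4*2 = 8)
Z(x) = 2 - (-2 + x)/(3*(-1 + x)) (Z(x) = 2 - (x - 2)/(3*(x + (-4 - 1*(-3)))) = 2 - (-2 + x)/(3*(x + (-4 + 3))) = 2 - (-2 + x)/(3*(x - 1)) = 2 - (-2 + x)/(3*(-1 + x)))
(Z(X(t(1, 5), d)) - 7)² = ((-4 + 5*8)/(3*(-1 + 8)) - 7)² = ((⅓)*(-4 + 40)/7 - 7)² = ((⅓)*(⅐)*36 - 7)² = (12/7 - 7)² = (-37/7)² = 1369/49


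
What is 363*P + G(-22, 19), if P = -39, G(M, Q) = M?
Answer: -14179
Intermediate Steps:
363*P + G(-22, 19) = 363*(-39) - 22 = -14157 - 22 = -14179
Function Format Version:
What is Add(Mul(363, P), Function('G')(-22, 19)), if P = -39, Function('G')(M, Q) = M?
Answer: -14179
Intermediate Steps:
Add(Mul(363, P), Function('G')(-22, 19)) = Add(Mul(363, -39), -22) = Add(-14157, -22) = -14179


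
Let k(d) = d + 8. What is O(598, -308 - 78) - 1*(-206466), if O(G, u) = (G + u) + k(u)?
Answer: 206300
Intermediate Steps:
k(d) = 8 + d
O(G, u) = 8 + G + 2*u (O(G, u) = (G + u) + (8 + u) = 8 + G + 2*u)
O(598, -308 - 78) - 1*(-206466) = (8 + 598 + 2*(-308 - 78)) - 1*(-206466) = (8 + 598 + 2*(-386)) + 206466 = (8 + 598 - 772) + 206466 = -166 + 206466 = 206300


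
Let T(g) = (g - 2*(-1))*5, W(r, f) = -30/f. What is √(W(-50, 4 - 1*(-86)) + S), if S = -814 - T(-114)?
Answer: I*√2289/3 ≈ 15.948*I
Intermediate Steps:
T(g) = 10 + 5*g (T(g) = (g + 2)*5 = (2 + g)*5 = 10 + 5*g)
S = -254 (S = -814 - (10 + 5*(-114)) = -814 - (10 - 570) = -814 - 1*(-560) = -814 + 560 = -254)
√(W(-50, 4 - 1*(-86)) + S) = √(-30/(4 - 1*(-86)) - 254) = √(-30/(4 + 86) - 254) = √(-30/90 - 254) = √(-30*1/90 - 254) = √(-⅓ - 254) = √(-763/3) = I*√2289/3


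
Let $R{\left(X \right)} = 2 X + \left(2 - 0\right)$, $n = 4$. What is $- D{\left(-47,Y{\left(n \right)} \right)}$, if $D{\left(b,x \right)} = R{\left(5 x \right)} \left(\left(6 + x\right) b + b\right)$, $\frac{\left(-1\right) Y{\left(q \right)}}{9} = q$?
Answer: $487954$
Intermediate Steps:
$R{\left(X \right)} = 2 + 2 X$ ($R{\left(X \right)} = 2 X + \left(2 + 0\right) = 2 X + 2 = 2 + 2 X$)
$Y{\left(q \right)} = - 9 q$
$D{\left(b,x \right)} = \left(2 + 10 x\right) \left(b + b \left(6 + x\right)\right)$ ($D{\left(b,x \right)} = \left(2 + 2 \cdot 5 x\right) \left(\left(6 + x\right) b + b\right) = \left(2 + 10 x\right) \left(b \left(6 + x\right) + b\right) = \left(2 + 10 x\right) \left(b + b \left(6 + x\right)\right)$)
$- D{\left(-47,Y{\left(n \right)} \right)} = - 2 \left(-47\right) \left(1 + 5 \left(\left(-9\right) 4\right)\right) \left(7 - 36\right) = - 2 \left(-47\right) \left(1 + 5 \left(-36\right)\right) \left(7 - 36\right) = - 2 \left(-47\right) \left(1 - 180\right) \left(-29\right) = - 2 \left(-47\right) \left(-179\right) \left(-29\right) = \left(-1\right) \left(-487954\right) = 487954$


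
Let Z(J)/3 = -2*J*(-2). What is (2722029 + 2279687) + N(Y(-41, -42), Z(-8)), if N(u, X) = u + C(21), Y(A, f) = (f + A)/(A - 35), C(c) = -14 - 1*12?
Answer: 380128523/76 ≈ 5.0017e+6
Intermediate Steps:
Z(J) = 12*J (Z(J) = 3*(-2*J*(-2)) = 3*(4*J) = 12*J)
C(c) = -26 (C(c) = -14 - 12 = -26)
Y(A, f) = (A + f)/(-35 + A)
N(u, X) = -26 + u (N(u, X) = u - 26 = -26 + u)
(2722029 + 2279687) + N(Y(-41, -42), Z(-8)) = (2722029 + 2279687) + (-26 + (-41 - 42)/(-35 - 41)) = 5001716 + (-26 - 83/(-76)) = 5001716 + (-26 - 1/76*(-83)) = 5001716 + (-26 + 83/76) = 5001716 - 1893/76 = 380128523/76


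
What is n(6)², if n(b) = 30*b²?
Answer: 1166400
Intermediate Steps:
n(6)² = (30*6²)² = (30*36)² = 1080² = 1166400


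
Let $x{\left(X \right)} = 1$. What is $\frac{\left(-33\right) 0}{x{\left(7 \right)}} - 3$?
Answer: $-3$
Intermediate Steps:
$\frac{\left(-33\right) 0}{x{\left(7 \right)}} - 3 = \frac{\left(-33\right) 0}{1} - 3 = 0 \cdot 1 - 3 = 0 - 3 = -3$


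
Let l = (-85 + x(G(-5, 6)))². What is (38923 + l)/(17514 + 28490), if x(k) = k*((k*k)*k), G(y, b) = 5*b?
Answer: 163990586537/11501 ≈ 1.4259e+7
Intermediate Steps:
x(k) = k⁴ (x(k) = k*(k²*k) = k*k³ = k⁴)
l = 655962307225 (l = (-85 + (5*6)⁴)² = (-85 + 30⁴)² = (-85 + 810000)² = 809915² = 655962307225)
(38923 + l)/(17514 + 28490) = (38923 + 655962307225)/(17514 + 28490) = 655962346148/46004 = 655962346148*(1/46004) = 163990586537/11501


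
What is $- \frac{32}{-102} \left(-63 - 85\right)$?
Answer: $- \frac{2368}{51} \approx -46.431$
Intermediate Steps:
$- \frac{32}{-102} \left(-63 - 85\right) = \left(-32\right) \left(- \frac{1}{102}\right) \left(-148\right) = \frac{16}{51} \left(-148\right) = - \frac{2368}{51}$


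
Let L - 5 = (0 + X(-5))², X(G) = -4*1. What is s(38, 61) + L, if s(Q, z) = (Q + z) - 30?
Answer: 90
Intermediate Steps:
X(G) = -4
s(Q, z) = -30 + Q + z
L = 21 (L = 5 + (0 - 4)² = 5 + (-4)² = 5 + 16 = 21)
s(38, 61) + L = (-30 + 38 + 61) + 21 = 69 + 21 = 90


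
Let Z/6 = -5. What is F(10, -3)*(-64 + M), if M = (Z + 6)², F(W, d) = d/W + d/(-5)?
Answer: 768/5 ≈ 153.60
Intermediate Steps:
Z = -30 (Z = 6*(-5) = -30)
F(W, d) = -d/5 + d/W (F(W, d) = d/W + d*(-⅕) = d/W - d/5 = -d/5 + d/W)
M = 576 (M = (-30 + 6)² = (-24)² = 576)
F(10, -3)*(-64 + M) = (-⅕*(-3) - 3/10)*(-64 + 576) = (⅗ - 3*⅒)*512 = (⅗ - 3/10)*512 = (3/10)*512 = 768/5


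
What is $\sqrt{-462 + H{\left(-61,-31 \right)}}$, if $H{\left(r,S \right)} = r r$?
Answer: $\sqrt{3259} \approx 57.088$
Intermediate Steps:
$H{\left(r,S \right)} = r^{2}$
$\sqrt{-462 + H{\left(-61,-31 \right)}} = \sqrt{-462 + \left(-61\right)^{2}} = \sqrt{-462 + 3721} = \sqrt{3259}$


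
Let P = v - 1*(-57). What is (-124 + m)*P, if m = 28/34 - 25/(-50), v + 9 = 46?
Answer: -196037/17 ≈ -11532.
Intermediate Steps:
v = 37 (v = -9 + 46 = 37)
P = 94 (P = 37 - 1*(-57) = 37 + 57 = 94)
m = 45/34 (m = 28*(1/34) - 25*(-1/50) = 14/17 + ½ = 45/34 ≈ 1.3235)
(-124 + m)*P = (-124 + 45/34)*94 = -4171/34*94 = -196037/17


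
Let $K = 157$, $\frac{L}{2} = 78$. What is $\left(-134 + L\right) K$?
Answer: $3454$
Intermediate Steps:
$L = 156$ ($L = 2 \cdot 78 = 156$)
$\left(-134 + L\right) K = \left(-134 + 156\right) 157 = 22 \cdot 157 = 3454$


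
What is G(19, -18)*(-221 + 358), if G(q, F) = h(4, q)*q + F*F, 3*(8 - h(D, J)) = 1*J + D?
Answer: 135767/3 ≈ 45256.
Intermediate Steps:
h(D, J) = 8 - D/3 - J/3 (h(D, J) = 8 - (1*J + D)/3 = 8 - (J + D)/3 = 8 - (D + J)/3 = 8 + (-D/3 - J/3) = 8 - D/3 - J/3)
G(q, F) = F² + q*(20/3 - q/3) (G(q, F) = (8 - ⅓*4 - q/3)*q + F*F = (8 - 4/3 - q/3)*q + F² = (20/3 - q/3)*q + F² = q*(20/3 - q/3) + F² = F² + q*(20/3 - q/3))
G(19, -18)*(-221 + 358) = ((-18)² - ⅓*19*(-20 + 19))*(-221 + 358) = (324 - ⅓*19*(-1))*137 = (324 + 19/3)*137 = (991/3)*137 = 135767/3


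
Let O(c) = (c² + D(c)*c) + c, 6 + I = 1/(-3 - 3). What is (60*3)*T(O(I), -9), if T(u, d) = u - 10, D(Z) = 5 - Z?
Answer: -8460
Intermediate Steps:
I = -37/6 (I = -6 + 1/(-3 - 3) = -6 + 1/(-6) = -6 - ⅙ = -37/6 ≈ -6.1667)
O(c) = c + c² + c*(5 - c) (O(c) = (c² + (5 - c)*c) + c = (c² + c*(5 - c)) + c = c + c² + c*(5 - c))
T(u, d) = -10 + u
(60*3)*T(O(I), -9) = (60*3)*(-10 + 6*(-37/6)) = 180*(-10 - 37) = 180*(-47) = -8460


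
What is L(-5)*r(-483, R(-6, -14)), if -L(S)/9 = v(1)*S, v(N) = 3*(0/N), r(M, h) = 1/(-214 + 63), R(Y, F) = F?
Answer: 0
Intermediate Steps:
r(M, h) = -1/151 (r(M, h) = 1/(-151) = -1/151)
v(N) = 0 (v(N) = 3*0 = 0)
L(S) = 0 (L(S) = -0*S = -9*0 = 0)
L(-5)*r(-483, R(-6, -14)) = 0*(-1/151) = 0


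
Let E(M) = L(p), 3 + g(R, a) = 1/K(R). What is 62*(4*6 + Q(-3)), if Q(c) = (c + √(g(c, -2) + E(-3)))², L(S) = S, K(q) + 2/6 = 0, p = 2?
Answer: 1798 - 744*I ≈ 1798.0 - 744.0*I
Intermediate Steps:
K(q) = -⅓ (K(q) = -⅓ + 0 = -⅓)
g(R, a) = -6 (g(R, a) = -3 + 1/(-⅓) = -3 - 3 = -6)
E(M) = 2
Q(c) = (c + 2*I)² (Q(c) = (c + √(-6 + 2))² = (c + √(-4))² = (c + 2*I)²)
62*(4*6 + Q(-3)) = 62*(4*6 + (-3 + 2*I)²) = 62*(24 + (-3 + 2*I)²) = 1488 + 62*(-3 + 2*I)²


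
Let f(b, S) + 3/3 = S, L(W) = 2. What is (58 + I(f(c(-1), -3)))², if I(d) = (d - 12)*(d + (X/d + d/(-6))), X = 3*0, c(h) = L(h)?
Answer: 111556/9 ≈ 12395.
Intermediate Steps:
c(h) = 2
f(b, S) = -1 + S
X = 0
I(d) = 5*d*(-12 + d)/6 (I(d) = (d - 12)*(d + (0/d + d/(-6))) = (-12 + d)*(d + (0 + d*(-⅙))) = (-12 + d)*(d + (0 - d/6)) = (-12 + d)*(d - d/6) = (-12 + d)*(5*d/6) = 5*d*(-12 + d)/6)
(58 + I(f(c(-1), -3)))² = (58 + 5*(-1 - 3)*(-12 + (-1 - 3))/6)² = (58 + (⅚)*(-4)*(-12 - 4))² = (58 + (⅚)*(-4)*(-16))² = (58 + 160/3)² = (334/3)² = 111556/9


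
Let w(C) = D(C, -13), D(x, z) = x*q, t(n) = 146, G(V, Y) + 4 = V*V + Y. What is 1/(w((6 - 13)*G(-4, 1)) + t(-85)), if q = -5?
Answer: 1/601 ≈ 0.0016639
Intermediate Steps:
G(V, Y) = -4 + Y + V² (G(V, Y) = -4 + (V*V + Y) = -4 + (V² + Y) = -4 + (Y + V²) = -4 + Y + V²)
D(x, z) = -5*x (D(x, z) = x*(-5) = -5*x)
w(C) = -5*C
1/(w((6 - 13)*G(-4, 1)) + t(-85)) = 1/(-5*(6 - 13)*(-4 + 1 + (-4)²) + 146) = 1/(-(-35)*(-4 + 1 + 16) + 146) = 1/(-(-35)*13 + 146) = 1/(-5*(-91) + 146) = 1/(455 + 146) = 1/601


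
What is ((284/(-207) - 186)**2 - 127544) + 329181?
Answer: 10144297609/42849 ≈ 2.3675e+5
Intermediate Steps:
((284/(-207) - 186)**2 - 127544) + 329181 = ((284*(-1/207) - 186)**2 - 127544) + 329181 = ((-284/207 - 186)**2 - 127544) + 329181 = ((-38786/207)**2 - 127544) + 329181 = (1504353796/42849 - 127544) + 329181 = -3960779060/42849 + 329181 = 10144297609/42849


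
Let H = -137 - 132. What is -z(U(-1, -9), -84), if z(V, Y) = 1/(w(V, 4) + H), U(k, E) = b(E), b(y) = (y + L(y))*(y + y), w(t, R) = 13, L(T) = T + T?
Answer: 1/256 ≈ 0.0039063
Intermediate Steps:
L(T) = 2*T
b(y) = 6*y² (b(y) = (y + 2*y)*(y + y) = (3*y)*(2*y) = 6*y²)
U(k, E) = 6*E²
H = -269
z(V, Y) = -1/256 (z(V, Y) = 1/(13 - 269) = 1/(-256) = -1/256)
-z(U(-1, -9), -84) = -1*(-1/256) = 1/256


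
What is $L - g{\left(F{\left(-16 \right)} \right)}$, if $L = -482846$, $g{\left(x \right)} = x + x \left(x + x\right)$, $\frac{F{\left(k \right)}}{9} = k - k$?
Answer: $-482846$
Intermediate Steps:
$F{\left(k \right)} = 0$ ($F{\left(k \right)} = 9 \left(k - k\right) = 9 \cdot 0 = 0$)
$g{\left(x \right)} = x + 2 x^{2}$ ($g{\left(x \right)} = x + x 2 x = x + 2 x^{2}$)
$L - g{\left(F{\left(-16 \right)} \right)} = -482846 - 0 \left(1 + 2 \cdot 0\right) = -482846 - 0 \left(1 + 0\right) = -482846 - 0 \cdot 1 = -482846 - 0 = -482846 + 0 = -482846$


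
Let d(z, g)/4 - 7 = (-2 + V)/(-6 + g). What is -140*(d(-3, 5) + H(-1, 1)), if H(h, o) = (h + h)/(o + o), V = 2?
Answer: -3780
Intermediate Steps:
H(h, o) = h/o (H(h, o) = (2*h)/((2*o)) = (2*h)*(1/(2*o)) = h/o)
d(z, g) = 28 (d(z, g) = 28 + 4*((-2 + 2)/(-6 + g)) = 28 + 4*(0/(-6 + g)) = 28 + 4*0 = 28 + 0 = 28)
-140*(d(-3, 5) + H(-1, 1)) = -140*(28 - 1/1) = -140*(28 - 1*1) = -140*(28 - 1) = -140*27 = -3780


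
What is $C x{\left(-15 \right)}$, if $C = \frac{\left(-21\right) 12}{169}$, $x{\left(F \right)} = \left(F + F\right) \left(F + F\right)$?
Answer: $- \frac{226800}{169} \approx -1342.0$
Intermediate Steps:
$x{\left(F \right)} = 4 F^{2}$ ($x{\left(F \right)} = 2 F 2 F = 4 F^{2}$)
$C = - \frac{252}{169}$ ($C = \left(-252\right) \frac{1}{169} = - \frac{252}{169} \approx -1.4911$)
$C x{\left(-15 \right)} = - \frac{252 \cdot 4 \left(-15\right)^{2}}{169} = - \frac{252 \cdot 4 \cdot 225}{169} = \left(- \frac{252}{169}\right) 900 = - \frac{226800}{169}$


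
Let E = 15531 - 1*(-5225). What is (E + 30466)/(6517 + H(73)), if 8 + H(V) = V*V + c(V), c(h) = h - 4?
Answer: 17074/3969 ≈ 4.3018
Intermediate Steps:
c(h) = -4 + h
H(V) = -12 + V + V**2 (H(V) = -8 + (V*V + (-4 + V)) = -8 + (V**2 + (-4 + V)) = -8 + (-4 + V + V**2) = -12 + V + V**2)
E = 20756 (E = 15531 + 5225 = 20756)
(E + 30466)/(6517 + H(73)) = (20756 + 30466)/(6517 + (-12 + 73 + 73**2)) = 51222/(6517 + (-12 + 73 + 5329)) = 51222/(6517 + 5390) = 51222/11907 = 51222*(1/11907) = 17074/3969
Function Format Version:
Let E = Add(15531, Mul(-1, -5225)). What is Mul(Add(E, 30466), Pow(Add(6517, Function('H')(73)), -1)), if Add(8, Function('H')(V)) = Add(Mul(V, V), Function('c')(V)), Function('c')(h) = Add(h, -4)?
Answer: Rational(17074, 3969) ≈ 4.3018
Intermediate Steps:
Function('c')(h) = Add(-4, h)
Function('H')(V) = Add(-12, V, Pow(V, 2)) (Function('H')(V) = Add(-8, Add(Mul(V, V), Add(-4, V))) = Add(-8, Add(Pow(V, 2), Add(-4, V))) = Add(-8, Add(-4, V, Pow(V, 2))) = Add(-12, V, Pow(V, 2)))
E = 20756 (E = Add(15531, 5225) = 20756)
Mul(Add(E, 30466), Pow(Add(6517, Function('H')(73)), -1)) = Mul(Add(20756, 30466), Pow(Add(6517, Add(-12, 73, Pow(73, 2))), -1)) = Mul(51222, Pow(Add(6517, Add(-12, 73, 5329)), -1)) = Mul(51222, Pow(Add(6517, 5390), -1)) = Mul(51222, Pow(11907, -1)) = Mul(51222, Rational(1, 11907)) = Rational(17074, 3969)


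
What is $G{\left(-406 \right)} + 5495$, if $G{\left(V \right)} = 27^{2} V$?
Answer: $-290479$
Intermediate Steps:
$G{\left(V \right)} = 729 V$
$G{\left(-406 \right)} + 5495 = 729 \left(-406\right) + 5495 = -295974 + 5495 = -290479$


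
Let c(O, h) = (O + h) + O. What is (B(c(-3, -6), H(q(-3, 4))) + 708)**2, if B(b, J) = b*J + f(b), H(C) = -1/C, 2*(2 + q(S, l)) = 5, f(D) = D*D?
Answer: 767376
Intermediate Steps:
f(D) = D**2
q(S, l) = 1/2 (q(S, l) = -2 + (1/2)*5 = -2 + 5/2 = 1/2)
c(O, h) = h + 2*O
B(b, J) = b**2 + J*b (B(b, J) = b*J + b**2 = J*b + b**2 = b**2 + J*b)
(B(c(-3, -6), H(q(-3, 4))) + 708)**2 = ((-6 + 2*(-3))*(-1/1/2 + (-6 + 2*(-3))) + 708)**2 = ((-6 - 6)*(-1*2 + (-6 - 6)) + 708)**2 = (-12*(-2 - 12) + 708)**2 = (-12*(-14) + 708)**2 = (168 + 708)**2 = 876**2 = 767376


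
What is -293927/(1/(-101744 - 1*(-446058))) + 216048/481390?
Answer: -3479871381351598/34385 ≈ -1.0120e+11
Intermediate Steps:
-293927/(1/(-101744 - 1*(-446058))) + 216048/481390 = -293927/(1/(-101744 + 446058)) + 216048*(1/481390) = -293927/(1/344314) + 15432/34385 = -293927/1/344314 + 15432/34385 = -293927*344314 + 15432/34385 = -101203181078 + 15432/34385 = -3479871381351598/34385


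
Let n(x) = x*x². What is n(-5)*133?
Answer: -16625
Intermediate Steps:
n(x) = x³
n(-5)*133 = (-5)³*133 = -125*133 = -16625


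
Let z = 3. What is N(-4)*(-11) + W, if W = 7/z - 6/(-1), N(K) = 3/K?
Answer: 199/12 ≈ 16.583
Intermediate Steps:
W = 25/3 (W = 7/3 - 6/(-1) = 7*(⅓) - 6*(-1) = 7/3 + 6 = 25/3 ≈ 8.3333)
N(-4)*(-11) + W = (3/(-4))*(-11) + 25/3 = (3*(-¼))*(-11) + 25/3 = -¾*(-11) + 25/3 = 33/4 + 25/3 = 199/12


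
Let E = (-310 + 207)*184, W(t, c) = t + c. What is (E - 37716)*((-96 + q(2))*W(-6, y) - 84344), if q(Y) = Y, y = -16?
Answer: 4662416368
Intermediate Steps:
W(t, c) = c + t
E = -18952 (E = -103*184 = -18952)
(E - 37716)*((-96 + q(2))*W(-6, y) - 84344) = (-18952 - 37716)*((-96 + 2)*(-16 - 6) - 84344) = -56668*(-94*(-22) - 84344) = -56668*(2068 - 84344) = -56668*(-82276) = 4662416368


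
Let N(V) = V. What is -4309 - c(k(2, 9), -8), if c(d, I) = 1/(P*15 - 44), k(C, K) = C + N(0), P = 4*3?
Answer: -586025/136 ≈ -4309.0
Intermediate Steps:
P = 12
k(C, K) = C (k(C, K) = C + 0 = C)
c(d, I) = 1/136 (c(d, I) = 1/(12*15 - 44) = 1/(180 - 44) = 1/136)
-4309 - c(k(2, 9), -8) = -4309 - 1*1/136 = -4309 - 1/136 = -586025/136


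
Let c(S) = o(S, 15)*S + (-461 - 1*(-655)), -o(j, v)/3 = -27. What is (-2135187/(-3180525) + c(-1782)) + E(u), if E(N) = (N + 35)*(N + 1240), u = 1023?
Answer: 2385506840279/1060175 ≈ 2.2501e+6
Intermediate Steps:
o(j, v) = 81 (o(j, v) = -3*(-27) = 81)
E(N) = (35 + N)*(1240 + N)
c(S) = 194 + 81*S (c(S) = 81*S + (-461 - 1*(-655)) = 81*S + (-461 + 655) = 81*S + 194 = 194 + 81*S)
(-2135187/(-3180525) + c(-1782)) + E(u) = (-2135187/(-3180525) + (194 + 81*(-1782))) + (43400 + 1023² + 1275*1023) = (-2135187*(-1/3180525) + (194 - 144342)) + (43400 + 1046529 + 1304325) = (711729/1060175 - 144148) + 2394254 = -152821394171/1060175 + 2394254 = 2385506840279/1060175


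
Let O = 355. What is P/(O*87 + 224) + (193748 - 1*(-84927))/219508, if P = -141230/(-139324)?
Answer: 301968158606535/237849557051132 ≈ 1.2696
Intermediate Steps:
P = 70615/69662 (P = -141230*(-1/139324) = 70615/69662 ≈ 1.0137)
P/(O*87 + 224) + (193748 - 1*(-84927))/219508 = 70615/(69662*(355*87 + 224)) + (193748 - 1*(-84927))/219508 = 70615/(69662*(30885 + 224)) + (193748 + 84927)*(1/219508) = (70615/69662)/31109 + 278675*(1/219508) = (70615/69662)*(1/31109) + 278675/219508 = 70615/2167115158 + 278675/219508 = 301968158606535/237849557051132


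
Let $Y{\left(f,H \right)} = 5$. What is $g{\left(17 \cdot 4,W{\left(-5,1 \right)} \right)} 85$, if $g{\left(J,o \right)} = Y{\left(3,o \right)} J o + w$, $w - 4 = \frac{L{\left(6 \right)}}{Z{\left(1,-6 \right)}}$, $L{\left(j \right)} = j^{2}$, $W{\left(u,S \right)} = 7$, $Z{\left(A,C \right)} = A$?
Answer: $205700$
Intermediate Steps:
$w = 40$ ($w = 4 + \frac{6^{2}}{1} = 4 + 36 \cdot 1 = 4 + 36 = 40$)
$g{\left(J,o \right)} = 40 + 5 J o$ ($g{\left(J,o \right)} = 5 J o + 40 = 40 + 5 J o$)
$g{\left(17 \cdot 4,W{\left(-5,1 \right)} \right)} 85 = \left(40 + 5 \cdot 17 \cdot 4 \cdot 7\right) 85 = \left(40 + 5 \cdot 68 \cdot 7\right) 85 = \left(40 + 2380\right) 85 = 2420 \cdot 85 = 205700$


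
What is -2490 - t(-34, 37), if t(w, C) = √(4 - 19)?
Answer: -2490 - I*√15 ≈ -2490.0 - 3.873*I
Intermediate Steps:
t(w, C) = I*√15 (t(w, C) = √(-15) = I*√15)
-2490 - t(-34, 37) = -2490 - I*√15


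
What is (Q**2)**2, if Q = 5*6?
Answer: 810000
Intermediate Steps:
Q = 30
(Q**2)**2 = (30**2)**2 = 900**2 = 810000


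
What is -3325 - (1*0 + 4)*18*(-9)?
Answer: -2677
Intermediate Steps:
-3325 - (1*0 + 4)*18*(-9) = -3325 - (0 + 4)*18*(-9) = -3325 - 4*18*(-9) = -3325 - 72*(-9) = -3325 - 1*(-648) = -3325 + 648 = -2677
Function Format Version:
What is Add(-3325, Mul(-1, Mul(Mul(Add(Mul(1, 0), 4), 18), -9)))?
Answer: -2677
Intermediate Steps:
Add(-3325, Mul(-1, Mul(Mul(Add(Mul(1, 0), 4), 18), -9))) = Add(-3325, Mul(-1, Mul(Mul(Add(0, 4), 18), -9))) = Add(-3325, Mul(-1, Mul(Mul(4, 18), -9))) = Add(-3325, Mul(-1, Mul(72, -9))) = Add(-3325, Mul(-1, -648)) = Add(-3325, 648) = -2677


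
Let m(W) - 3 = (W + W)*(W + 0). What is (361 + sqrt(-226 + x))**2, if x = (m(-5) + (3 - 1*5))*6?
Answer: 130401 + 2888*sqrt(5) ≈ 1.3686e+5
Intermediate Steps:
m(W) = 3 + 2*W**2 (m(W) = 3 + (W + W)*(W + 0) = 3 + (2*W)*W = 3 + 2*W**2)
x = 306 (x = ((3 + 2*(-5)**2) + (3 - 1*5))*6 = ((3 + 2*25) + (3 - 5))*6 = ((3 + 50) - 2)*6 = (53 - 2)*6 = 51*6 = 306)
(361 + sqrt(-226 + x))**2 = (361 + sqrt(-226 + 306))**2 = (361 + sqrt(80))**2 = (361 + 4*sqrt(5))**2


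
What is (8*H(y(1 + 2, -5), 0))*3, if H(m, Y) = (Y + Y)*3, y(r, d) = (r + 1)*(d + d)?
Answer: 0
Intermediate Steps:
y(r, d) = 2*d*(1 + r) (y(r, d) = (1 + r)*(2*d) = 2*d*(1 + r))
H(m, Y) = 6*Y (H(m, Y) = (2*Y)*3 = 6*Y)
(8*H(y(1 + 2, -5), 0))*3 = (8*(6*0))*3 = (8*0)*3 = 0*3 = 0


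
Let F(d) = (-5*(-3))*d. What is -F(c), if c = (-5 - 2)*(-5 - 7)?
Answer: -1260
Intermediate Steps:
c = 84 (c = -7*(-12) = 84)
F(d) = 15*d
-F(c) = -15*84 = -1*1260 = -1260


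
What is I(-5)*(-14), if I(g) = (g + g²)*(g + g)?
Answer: 2800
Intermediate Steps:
I(g) = 2*g*(g + g²) (I(g) = (g + g²)*(2*g) = 2*g*(g + g²))
I(-5)*(-14) = (2*(-5)²*(1 - 5))*(-14) = (2*25*(-4))*(-14) = -200*(-14) = 2800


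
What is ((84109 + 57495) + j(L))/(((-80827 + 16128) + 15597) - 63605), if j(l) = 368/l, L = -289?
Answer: -40923188/32572323 ≈ -1.2564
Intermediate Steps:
((84109 + 57495) + j(L))/(((-80827 + 16128) + 15597) - 63605) = ((84109 + 57495) + 368/(-289))/(((-80827 + 16128) + 15597) - 63605) = (141604 + 368*(-1/289))/((-64699 + 15597) - 63605) = (141604 - 368/289)/(-49102 - 63605) = (40923188/289)/(-112707) = (40923188/289)*(-1/112707) = -40923188/32572323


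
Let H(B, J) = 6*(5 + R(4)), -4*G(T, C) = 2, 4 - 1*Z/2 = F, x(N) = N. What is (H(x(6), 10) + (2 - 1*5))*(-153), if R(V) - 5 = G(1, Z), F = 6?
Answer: -8262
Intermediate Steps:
Z = -4 (Z = 8 - 2*6 = 8 - 12 = -4)
G(T, C) = -1/2 (G(T, C) = -1/4*2 = -1/2)
R(V) = 9/2 (R(V) = 5 - 1/2 = 9/2)
H(B, J) = 57 (H(B, J) = 6*(5 + 9/2) = 6*(19/2) = 57)
(H(x(6), 10) + (2 - 1*5))*(-153) = (57 + (2 - 1*5))*(-153) = (57 + (2 - 5))*(-153) = (57 - 3)*(-153) = 54*(-153) = -8262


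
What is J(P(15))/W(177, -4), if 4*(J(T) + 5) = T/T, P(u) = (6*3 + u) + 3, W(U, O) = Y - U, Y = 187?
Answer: -19/40 ≈ -0.47500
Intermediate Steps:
W(U, O) = 187 - U
P(u) = 21 + u (P(u) = (18 + u) + 3 = 21 + u)
J(T) = -19/4 (J(T) = -5 + (T/T)/4 = -5 + (¼)*1 = -5 + ¼ = -19/4)
J(P(15))/W(177, -4) = -19/(4*(187 - 1*177)) = -19/(4*(187 - 177)) = -19/4/10 = -19/4*⅒ = -19/40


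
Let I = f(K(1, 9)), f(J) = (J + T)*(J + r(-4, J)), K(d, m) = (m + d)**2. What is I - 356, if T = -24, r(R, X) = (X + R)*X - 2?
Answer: 736692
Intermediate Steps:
r(R, X) = -2 + X*(R + X) (r(R, X) = (R + X)*X - 2 = X*(R + X) - 2 = -2 + X*(R + X))
K(d, m) = (d + m)**2
f(J) = (-24 + J)*(-2 + J**2 - 3*J) (f(J) = (J - 24)*(J + (-2 + J**2 - 4*J)) = (-24 + J)*(-2 + J**2 - 3*J))
I = 737048 (I = 48 + ((1 + 9)**2)**3 - 27*(1 + 9)**4 + 70*(1 + 9)**2 = 48 + (10**2)**3 - 27*(10**2)**2 + 70*10**2 = 48 + 100**3 - 27*100**2 + 70*100 = 48 + 1000000 - 27*10000 + 7000 = 48 + 1000000 - 270000 + 7000 = 737048)
I - 356 = 737048 - 356 = 736692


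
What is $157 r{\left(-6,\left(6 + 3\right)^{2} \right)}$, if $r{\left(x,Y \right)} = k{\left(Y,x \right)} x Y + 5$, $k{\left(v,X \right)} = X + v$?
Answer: $-5721865$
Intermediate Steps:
$r{\left(x,Y \right)} = 5 + Y x \left(Y + x\right)$ ($r{\left(x,Y \right)} = \left(x + Y\right) x Y + 5 = \left(Y + x\right) x Y + 5 = x \left(Y + x\right) Y + 5 = Y x \left(Y + x\right) + 5 = 5 + Y x \left(Y + x\right)$)
$157 r{\left(-6,\left(6 + 3\right)^{2} \right)} = 157 \left(5 + \left(6 + 3\right)^{2} \left(-6\right) \left(\left(6 + 3\right)^{2} - 6\right)\right) = 157 \left(5 + 9^{2} \left(-6\right) \left(9^{2} - 6\right)\right) = 157 \left(5 + 81 \left(-6\right) \left(81 - 6\right)\right) = 157 \left(5 + 81 \left(-6\right) 75\right) = 157 \left(5 - 36450\right) = 157 \left(-36445\right) = -5721865$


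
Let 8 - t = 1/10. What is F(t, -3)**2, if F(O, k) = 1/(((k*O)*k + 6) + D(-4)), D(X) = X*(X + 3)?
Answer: 100/657721 ≈ 0.00015204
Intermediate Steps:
D(X) = X*(3 + X)
t = 79/10 (t = 8 - 1/10 = 79/10 ≈ 7.9000)
F(O, k) = 1/(10 + O*k**2) (F(O, k) = 1/(((k*O)*k + 6) - 4*(3 - 4)) = 1/(((O*k)*k + 6) - 4*(-1)) = 1/((O*k**2 + 6) + 4) = 1/((6 + O*k**2) + 4) = 1/(10 + O*k**2))
F(t, -3)**2 = (1/(10 + (79/10)*(-3)**2))**2 = (1/(10 + (79/10)*9))**2 = (1/(10 + 711/10))**2 = (1/(811/10))**2 = (10/811)**2 = 100/657721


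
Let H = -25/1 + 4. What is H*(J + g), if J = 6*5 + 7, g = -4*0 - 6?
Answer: -651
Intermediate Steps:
H = -21 (H = -25 + 4 = -21)
g = -6 (g = 0 - 6 = -6)
J = 37 (J = 30 + 7 = 37)
H*(J + g) = -21*(37 - 6) = -21*31 = -651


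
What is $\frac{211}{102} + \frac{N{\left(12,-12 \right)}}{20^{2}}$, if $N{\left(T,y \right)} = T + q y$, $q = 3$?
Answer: $\frac{2561}{1275} \approx 2.0086$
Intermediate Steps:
$N{\left(T,y \right)} = T + 3 y$
$\frac{211}{102} + \frac{N{\left(12,-12 \right)}}{20^{2}} = \frac{211}{102} + \frac{12 + 3 \left(-12\right)}{20^{2}} = 211 \cdot \frac{1}{102} + \frac{12 - 36}{400} = \frac{211}{102} - \frac{3}{50} = \frac{2561}{1275}$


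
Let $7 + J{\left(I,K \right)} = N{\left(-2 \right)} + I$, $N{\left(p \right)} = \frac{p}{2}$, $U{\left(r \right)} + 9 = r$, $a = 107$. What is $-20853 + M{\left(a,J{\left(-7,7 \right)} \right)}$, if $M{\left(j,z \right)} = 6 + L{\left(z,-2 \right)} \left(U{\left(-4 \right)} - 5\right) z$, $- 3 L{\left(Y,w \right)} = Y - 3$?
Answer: $-19227$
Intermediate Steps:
$U{\left(r \right)} = -9 + r$
$L{\left(Y,w \right)} = 1 - \frac{Y}{3}$ ($L{\left(Y,w \right)} = - \frac{Y - 3}{3} = - \frac{-3 + Y}{3} = 1 - \frac{Y}{3}$)
$N{\left(p \right)} = \frac{p}{2}$ ($N{\left(p \right)} = p \frac{1}{2} = \frac{p}{2}$)
$J{\left(I,K \right)} = -8 + I$ ($J{\left(I,K \right)} = -7 + \left(\frac{1}{2} \left(-2\right) + I\right) = -7 + \left(-1 + I\right) = -8 + I$)
$M{\left(j,z \right)} = 6 - 18 z \left(1 - \frac{z}{3}\right)$ ($M{\left(j,z \right)} = 6 + \left(1 - \frac{z}{3}\right) \left(\left(-9 - 4\right) - 5\right) z = 6 + \left(1 - \frac{z}{3}\right) \left(-13 - 5\right) z = 6 + \left(1 - \frac{z}{3}\right) \left(- 18 z\right) = 6 - 18 z \left(1 - \frac{z}{3}\right)$)
$-20853 + M{\left(a,J{\left(-7,7 \right)} \right)} = -20853 + \left(6 + 6 \left(-8 - 7\right) \left(-3 - 15\right)\right) = -20853 + \left(6 + 6 \left(-15\right) \left(-3 - 15\right)\right) = -20853 + \left(6 + 6 \left(-15\right) \left(-18\right)\right) = -20853 + \left(6 + 1620\right) = -20853 + 1626 = -19227$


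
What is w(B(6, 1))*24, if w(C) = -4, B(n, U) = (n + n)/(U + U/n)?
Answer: -96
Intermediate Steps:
B(n, U) = 2*n/(U + U/n) (B(n, U) = (2*n)/(U + U/n) = 2*n/(U + U/n))
w(B(6, 1))*24 = -4*24 = -96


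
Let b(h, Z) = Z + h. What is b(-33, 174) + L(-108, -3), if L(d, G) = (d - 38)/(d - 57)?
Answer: 23411/165 ≈ 141.88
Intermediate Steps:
L(d, G) = (-38 + d)/(-57 + d)
b(-33, 174) + L(-108, -3) = (174 - 33) + (-38 - 108)/(-57 - 108) = 141 - 146/(-165) = 141 - 1/165*(-146) = 141 + 146/165 = 23411/165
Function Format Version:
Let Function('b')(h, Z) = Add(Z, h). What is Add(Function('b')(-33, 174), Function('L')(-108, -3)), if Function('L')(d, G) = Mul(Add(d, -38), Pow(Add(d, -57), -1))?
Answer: Rational(23411, 165) ≈ 141.88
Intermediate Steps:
Function('L')(d, G) = Mul(Pow(Add(-57, d), -1), Add(-38, d)) (Function('L')(d, G) = Mul(Add(-38, d), Pow(Add(-57, d), -1)) = Mul(Pow(Add(-57, d), -1), Add(-38, d)))
Add(Function('b')(-33, 174), Function('L')(-108, -3)) = Add(Add(174, -33), Mul(Pow(Add(-57, -108), -1), Add(-38, -108))) = Add(141, Mul(Pow(-165, -1), -146)) = Add(141, Mul(Rational(-1, 165), -146)) = Add(141, Rational(146, 165)) = Rational(23411, 165)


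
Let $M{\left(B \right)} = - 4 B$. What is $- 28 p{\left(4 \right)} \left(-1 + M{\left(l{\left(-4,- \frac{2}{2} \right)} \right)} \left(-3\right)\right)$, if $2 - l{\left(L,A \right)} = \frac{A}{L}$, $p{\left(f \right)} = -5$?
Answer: $2800$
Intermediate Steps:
$l{\left(L,A \right)} = 2 - \frac{A}{L}$
$- 28 p{\left(4 \right)} \left(-1 + M{\left(l{\left(-4,- \frac{2}{2} \right)} \right)} \left(-3\right)\right) = \left(-28\right) \left(-5\right) \left(-1 + - 4 \left(2 - \frac{\left(-2\right) \frac{1}{2}}{-4}\right) \left(-3\right)\right) = 140 \left(-1 + - 4 \left(2 - \left(-2\right) \frac{1}{2} \left(- \frac{1}{4}\right)\right) \left(-3\right)\right) = 140 \left(-1 + - 4 \left(2 - \left(-1\right) \left(- \frac{1}{4}\right)\right) \left(-3\right)\right) = 140 \left(-1 + - 4 \left(2 - \frac{1}{4}\right) \left(-3\right)\right) = 140 \left(-1 + \left(-4\right) \frac{7}{4} \left(-3\right)\right) = 140 \left(-1 - -21\right) = 140 \left(-1 + 21\right) = 140 \cdot 20 = 2800$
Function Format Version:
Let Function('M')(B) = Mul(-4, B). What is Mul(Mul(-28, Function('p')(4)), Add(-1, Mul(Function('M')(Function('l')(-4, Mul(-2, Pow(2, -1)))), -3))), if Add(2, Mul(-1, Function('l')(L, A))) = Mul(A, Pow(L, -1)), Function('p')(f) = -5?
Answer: 2800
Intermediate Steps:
Function('l')(L, A) = Add(2, Mul(-1, A, Pow(L, -1))) (Function('l')(L, A) = Add(2, Mul(-1, Mul(A, Pow(L, -1)))) = Add(2, Mul(-1, A, Pow(L, -1))))
Mul(Mul(-28, Function('p')(4)), Add(-1, Mul(Function('M')(Function('l')(-4, Mul(-2, Pow(2, -1)))), -3))) = Mul(Mul(-28, -5), Add(-1, Mul(Mul(-4, Add(2, Mul(-1, Mul(-2, Pow(2, -1)), Pow(-4, -1)))), -3))) = Mul(140, Add(-1, Mul(Mul(-4, Add(2, Mul(-1, Mul(-2, Rational(1, 2)), Rational(-1, 4)))), -3))) = Mul(140, Add(-1, Mul(Mul(-4, Add(2, Mul(-1, -1, Rational(-1, 4)))), -3))) = Mul(140, Add(-1, Mul(Mul(-4, Add(2, Rational(-1, 4))), -3))) = Mul(140, Add(-1, Mul(Mul(-4, Rational(7, 4)), -3))) = Mul(140, Add(-1, Mul(-7, -3))) = Mul(140, Add(-1, 21)) = Mul(140, 20) = 2800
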